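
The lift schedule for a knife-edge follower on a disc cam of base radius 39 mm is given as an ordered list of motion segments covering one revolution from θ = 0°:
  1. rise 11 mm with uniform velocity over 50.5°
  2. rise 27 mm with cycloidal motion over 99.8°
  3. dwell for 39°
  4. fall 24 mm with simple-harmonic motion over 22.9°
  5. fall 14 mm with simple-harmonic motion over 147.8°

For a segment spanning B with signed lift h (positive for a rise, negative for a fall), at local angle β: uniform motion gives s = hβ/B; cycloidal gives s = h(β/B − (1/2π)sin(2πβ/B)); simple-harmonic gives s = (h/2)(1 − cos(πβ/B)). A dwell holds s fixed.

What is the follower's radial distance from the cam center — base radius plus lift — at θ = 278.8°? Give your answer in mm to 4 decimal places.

seg 1 [0°–50.5°] uniform, h=11: full span → s += 11 → s = 11.0000
seg 2 [50.5°–150.3°] cycloidal, h=27: full span → s += 27 → s = 38.0000
seg 3 [150.3°–189.3°] dwell: s stays 38.0000
seg 4 [189.3°–212.2°] simple-harmonic, h=-24: full span → s += -24 → s = 14.0000
seg 5 [212.2°–360°] simple-harmonic, h=-14: θ=278.8° here. β=66.6, B=147.8. -14/2·(1 − cos(π·0.4506)) = -5.9182 → s = 8.0818
radial distance = base radius + s = 39 + 8.0818 = 47.0818

47.0818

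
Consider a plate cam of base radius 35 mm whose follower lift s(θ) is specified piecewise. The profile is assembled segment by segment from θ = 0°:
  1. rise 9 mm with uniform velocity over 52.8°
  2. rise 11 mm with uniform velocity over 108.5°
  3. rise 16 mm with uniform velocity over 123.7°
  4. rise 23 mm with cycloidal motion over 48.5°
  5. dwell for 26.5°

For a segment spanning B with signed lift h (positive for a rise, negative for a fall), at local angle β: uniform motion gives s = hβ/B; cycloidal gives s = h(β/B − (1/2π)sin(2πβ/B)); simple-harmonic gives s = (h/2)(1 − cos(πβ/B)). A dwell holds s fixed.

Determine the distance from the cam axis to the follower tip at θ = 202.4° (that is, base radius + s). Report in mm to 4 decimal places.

seg 1 [0°–52.8°] uniform, h=9: full span → s += 9 → s = 9.0000
seg 2 [52.8°–161.3°] uniform, h=11: full span → s += 11 → s = 20.0000
seg 3 [161.3°–285°] uniform, h=16: θ=202.4° here. β=41.1, B=123.7. 16·41.1/123.7 = 5.3161 → s = 25.3161
radial distance = base radius + s = 35 + 25.3161 = 60.3161

60.3161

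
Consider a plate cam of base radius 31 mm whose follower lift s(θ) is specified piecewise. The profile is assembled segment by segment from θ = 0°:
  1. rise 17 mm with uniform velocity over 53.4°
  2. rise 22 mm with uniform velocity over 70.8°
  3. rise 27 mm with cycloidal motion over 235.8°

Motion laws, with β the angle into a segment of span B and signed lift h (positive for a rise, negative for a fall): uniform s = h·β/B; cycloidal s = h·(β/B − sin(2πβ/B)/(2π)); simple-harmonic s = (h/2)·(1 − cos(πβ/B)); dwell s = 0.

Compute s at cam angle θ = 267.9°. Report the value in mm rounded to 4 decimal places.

seg 1 [0°–53.4°] uniform, h=17: full span → s += 17 → s = 17.0000
seg 2 [53.4°–124.2°] uniform, h=22: full span → s += 22 → s = 39.0000
seg 3 [124.2°–360°] cycloidal, h=27: θ=267.9° here. β=143.7, B=235.8. 27·(0.6094 − sin(2π·0.6094)/(2π)) = 19.1811 → s = 58.1811

58.1811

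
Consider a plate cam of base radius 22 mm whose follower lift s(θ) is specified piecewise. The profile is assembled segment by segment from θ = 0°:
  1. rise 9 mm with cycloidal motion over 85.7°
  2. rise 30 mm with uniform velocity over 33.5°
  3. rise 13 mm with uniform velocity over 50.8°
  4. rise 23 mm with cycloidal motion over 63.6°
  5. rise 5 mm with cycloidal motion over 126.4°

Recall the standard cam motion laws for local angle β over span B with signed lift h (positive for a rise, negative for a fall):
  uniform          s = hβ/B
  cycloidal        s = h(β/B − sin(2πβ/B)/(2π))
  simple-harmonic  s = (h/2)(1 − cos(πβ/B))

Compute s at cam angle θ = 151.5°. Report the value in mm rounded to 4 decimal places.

seg 1 [0°–85.7°] cycloidal, h=9: full span → s += 9 → s = 9.0000
seg 2 [85.7°–119.2°] uniform, h=30: full span → s += 30 → s = 39.0000
seg 3 [119.2°–170°] uniform, h=13: θ=151.5° here. β=32.3, B=50.8. 13·32.3/50.8 = 8.2657 → s = 47.2657

47.2657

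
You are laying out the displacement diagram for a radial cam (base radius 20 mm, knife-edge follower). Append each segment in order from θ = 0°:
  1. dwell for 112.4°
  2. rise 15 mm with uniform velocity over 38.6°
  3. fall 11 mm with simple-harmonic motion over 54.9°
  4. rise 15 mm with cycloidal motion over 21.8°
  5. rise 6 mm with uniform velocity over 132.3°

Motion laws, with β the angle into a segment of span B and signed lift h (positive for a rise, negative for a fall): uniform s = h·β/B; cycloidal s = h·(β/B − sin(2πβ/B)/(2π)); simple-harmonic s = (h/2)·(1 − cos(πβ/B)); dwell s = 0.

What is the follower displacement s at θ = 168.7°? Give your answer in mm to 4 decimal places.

seg 1 [0°–112.4°] dwell: s stays 0.0000
seg 2 [112.4°–151°] uniform, h=15: full span → s += 15 → s = 15.0000
seg 3 [151°–205.9°] simple-harmonic, h=-11: θ=168.7° here. β=17.7, B=54.9. -11/2·(1 − cos(π·0.3224)) = -2.5881 → s = 12.4119

12.4119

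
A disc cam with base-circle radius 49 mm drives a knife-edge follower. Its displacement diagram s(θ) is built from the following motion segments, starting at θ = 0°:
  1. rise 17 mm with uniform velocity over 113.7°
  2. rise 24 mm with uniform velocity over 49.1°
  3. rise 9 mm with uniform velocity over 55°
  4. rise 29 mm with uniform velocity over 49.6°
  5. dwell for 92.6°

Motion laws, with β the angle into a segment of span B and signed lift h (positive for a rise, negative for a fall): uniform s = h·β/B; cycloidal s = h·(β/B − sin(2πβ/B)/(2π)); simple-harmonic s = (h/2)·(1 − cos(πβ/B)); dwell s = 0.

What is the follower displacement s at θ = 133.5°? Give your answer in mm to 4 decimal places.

seg 1 [0°–113.7°] uniform, h=17: full span → s += 17 → s = 17.0000
seg 2 [113.7°–162.8°] uniform, h=24: θ=133.5° here. β=19.8, B=49.1. 24·19.8/49.1 = 9.6782 → s = 26.6782

26.6782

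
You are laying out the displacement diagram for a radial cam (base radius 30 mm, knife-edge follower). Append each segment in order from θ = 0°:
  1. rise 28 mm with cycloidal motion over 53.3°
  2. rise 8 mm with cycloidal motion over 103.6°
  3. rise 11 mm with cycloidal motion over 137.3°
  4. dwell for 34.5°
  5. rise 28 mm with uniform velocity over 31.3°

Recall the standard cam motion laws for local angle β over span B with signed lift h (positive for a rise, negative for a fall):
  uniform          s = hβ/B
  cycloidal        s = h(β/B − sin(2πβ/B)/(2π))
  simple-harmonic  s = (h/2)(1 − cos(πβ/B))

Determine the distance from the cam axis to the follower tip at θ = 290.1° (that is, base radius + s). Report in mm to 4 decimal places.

seg 1 [0°–53.3°] cycloidal, h=28: full span → s += 28 → s = 28.0000
seg 2 [53.3°–156.9°] cycloidal, h=8: full span → s += 8 → s = 36.0000
seg 3 [156.9°–294.2°] cycloidal, h=11: θ=290.1° here. β=133.2, B=137.3. 11·(0.9701 − sin(2π·0.9701)/(2π)) = 10.9981 → s = 46.9981
radial distance = base radius + s = 30 + 46.9981 = 76.9981

76.9981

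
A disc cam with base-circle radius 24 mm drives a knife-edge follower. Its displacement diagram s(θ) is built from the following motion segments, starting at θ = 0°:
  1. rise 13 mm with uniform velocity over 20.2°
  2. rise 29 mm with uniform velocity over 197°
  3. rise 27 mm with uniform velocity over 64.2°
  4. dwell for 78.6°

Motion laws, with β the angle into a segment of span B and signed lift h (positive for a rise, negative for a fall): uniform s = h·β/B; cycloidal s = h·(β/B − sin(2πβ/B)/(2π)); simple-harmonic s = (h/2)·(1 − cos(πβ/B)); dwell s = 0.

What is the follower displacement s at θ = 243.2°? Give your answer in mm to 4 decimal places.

seg 1 [0°–20.2°] uniform, h=13: full span → s += 13 → s = 13.0000
seg 2 [20.2°–217.2°] uniform, h=29: full span → s += 29 → s = 42.0000
seg 3 [217.2°–281.4°] uniform, h=27: θ=243.2° here. β=26, B=64.2. 27·26/64.2 = 10.9346 → s = 52.9346

52.9346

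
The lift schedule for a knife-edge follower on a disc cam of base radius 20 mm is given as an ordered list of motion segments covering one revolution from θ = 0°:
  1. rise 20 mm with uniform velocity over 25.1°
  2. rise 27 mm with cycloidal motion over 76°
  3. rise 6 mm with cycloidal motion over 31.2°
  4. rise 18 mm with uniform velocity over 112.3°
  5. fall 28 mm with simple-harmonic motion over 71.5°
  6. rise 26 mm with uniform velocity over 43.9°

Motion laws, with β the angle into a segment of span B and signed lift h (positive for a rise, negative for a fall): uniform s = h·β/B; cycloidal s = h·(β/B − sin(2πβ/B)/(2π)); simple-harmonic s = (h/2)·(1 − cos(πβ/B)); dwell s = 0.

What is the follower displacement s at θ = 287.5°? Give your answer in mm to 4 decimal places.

seg 1 [0°–25.1°] uniform, h=20: full span → s += 20 → s = 20.0000
seg 2 [25.1°–101.1°] cycloidal, h=27: full span → s += 27 → s = 47.0000
seg 3 [101.1°–132.3°] cycloidal, h=6: full span → s += 6 → s = 53.0000
seg 4 [132.3°–244.6°] uniform, h=18: full span → s += 18 → s = 71.0000
seg 5 [244.6°–316.1°] simple-harmonic, h=-28: θ=287.5° here. β=42.9, B=71.5. -28/2·(1 − cos(π·0.6000)) = -18.3262 → s = 52.6738

52.6738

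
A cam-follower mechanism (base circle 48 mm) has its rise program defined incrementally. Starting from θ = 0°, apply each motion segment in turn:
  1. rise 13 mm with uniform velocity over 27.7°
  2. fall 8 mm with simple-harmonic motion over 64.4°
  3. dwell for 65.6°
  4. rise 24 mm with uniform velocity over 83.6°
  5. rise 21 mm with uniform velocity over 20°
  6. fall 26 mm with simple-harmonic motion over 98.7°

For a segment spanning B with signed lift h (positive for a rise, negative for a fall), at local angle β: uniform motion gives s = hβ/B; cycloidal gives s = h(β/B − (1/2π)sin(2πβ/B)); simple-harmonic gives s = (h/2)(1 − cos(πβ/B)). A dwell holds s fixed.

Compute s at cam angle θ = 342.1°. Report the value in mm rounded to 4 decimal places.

seg 1 [0°–27.7°] uniform, h=13: full span → s += 13 → s = 13.0000
seg 2 [27.7°–92.1°] simple-harmonic, h=-8: full span → s += -8 → s = 5.0000
seg 3 [92.1°–157.7°] dwell: s stays 5.0000
seg 4 [157.7°–241.3°] uniform, h=24: full span → s += 24 → s = 29.0000
seg 5 [241.3°–261.3°] uniform, h=21: full span → s += 21 → s = 50.0000
seg 6 [261.3°–360°] simple-harmonic, h=-26: θ=342.1° here. β=80.8, B=98.7. -26/2·(1 − cos(π·0.8186)) = -23.9465 → s = 26.0535

26.0535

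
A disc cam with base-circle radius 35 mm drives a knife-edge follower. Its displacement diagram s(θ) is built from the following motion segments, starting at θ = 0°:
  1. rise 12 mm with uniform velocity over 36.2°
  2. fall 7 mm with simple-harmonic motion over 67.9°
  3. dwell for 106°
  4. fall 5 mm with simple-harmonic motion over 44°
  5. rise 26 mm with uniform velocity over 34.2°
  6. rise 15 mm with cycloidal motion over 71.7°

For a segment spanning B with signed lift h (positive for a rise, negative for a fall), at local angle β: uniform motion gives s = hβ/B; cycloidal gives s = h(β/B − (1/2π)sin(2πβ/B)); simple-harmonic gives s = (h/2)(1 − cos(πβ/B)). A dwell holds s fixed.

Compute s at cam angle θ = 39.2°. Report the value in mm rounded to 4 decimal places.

seg 1 [0°–36.2°] uniform, h=12: full span → s += 12 → s = 12.0000
seg 2 [36.2°–104.1°] simple-harmonic, h=-7: θ=39.2° here. β=3, B=67.9. -7/2·(1 − cos(π·0.0442)) = -0.0337 → s = 11.9663

11.9663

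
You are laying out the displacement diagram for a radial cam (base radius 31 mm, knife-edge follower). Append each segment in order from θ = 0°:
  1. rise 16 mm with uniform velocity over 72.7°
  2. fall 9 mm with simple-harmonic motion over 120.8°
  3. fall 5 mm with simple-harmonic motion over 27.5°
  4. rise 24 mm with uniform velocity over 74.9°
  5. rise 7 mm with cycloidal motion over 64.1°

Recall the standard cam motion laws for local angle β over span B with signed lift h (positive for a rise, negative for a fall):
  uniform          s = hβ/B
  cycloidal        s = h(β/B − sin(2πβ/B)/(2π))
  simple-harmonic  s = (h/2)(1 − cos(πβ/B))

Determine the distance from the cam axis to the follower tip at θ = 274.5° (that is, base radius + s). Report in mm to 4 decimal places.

seg 1 [0°–72.7°] uniform, h=16: full span → s += 16 → s = 16.0000
seg 2 [72.7°–193.5°] simple-harmonic, h=-9: full span → s += -9 → s = 7.0000
seg 3 [193.5°–221°] simple-harmonic, h=-5: full span → s += -5 → s = 2.0000
seg 4 [221°–295.9°] uniform, h=24: θ=274.5° here. β=53.5, B=74.9. 24·53.5/74.9 = 17.1429 → s = 19.1429
radial distance = base radius + s = 31 + 19.1429 = 50.1429

50.1429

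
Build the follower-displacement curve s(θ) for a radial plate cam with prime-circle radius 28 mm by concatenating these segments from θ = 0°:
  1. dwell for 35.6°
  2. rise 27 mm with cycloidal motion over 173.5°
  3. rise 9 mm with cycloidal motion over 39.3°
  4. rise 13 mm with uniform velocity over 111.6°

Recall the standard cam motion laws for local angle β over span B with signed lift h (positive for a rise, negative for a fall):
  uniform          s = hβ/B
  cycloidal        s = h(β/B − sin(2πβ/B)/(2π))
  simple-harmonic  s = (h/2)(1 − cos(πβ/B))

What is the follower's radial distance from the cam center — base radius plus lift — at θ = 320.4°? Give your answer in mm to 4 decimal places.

seg 1 [0°–35.6°] dwell: s stays 0.0000
seg 2 [35.6°–209.1°] cycloidal, h=27: full span → s += 27 → s = 27.0000
seg 3 [209.1°–248.4°] cycloidal, h=9: full span → s += 9 → s = 36.0000
seg 4 [248.4°–360°] uniform, h=13: θ=320.4° here. β=72, B=111.6. 13·72/111.6 = 8.3871 → s = 44.3871
radial distance = base radius + s = 28 + 44.3871 = 72.3871

72.3871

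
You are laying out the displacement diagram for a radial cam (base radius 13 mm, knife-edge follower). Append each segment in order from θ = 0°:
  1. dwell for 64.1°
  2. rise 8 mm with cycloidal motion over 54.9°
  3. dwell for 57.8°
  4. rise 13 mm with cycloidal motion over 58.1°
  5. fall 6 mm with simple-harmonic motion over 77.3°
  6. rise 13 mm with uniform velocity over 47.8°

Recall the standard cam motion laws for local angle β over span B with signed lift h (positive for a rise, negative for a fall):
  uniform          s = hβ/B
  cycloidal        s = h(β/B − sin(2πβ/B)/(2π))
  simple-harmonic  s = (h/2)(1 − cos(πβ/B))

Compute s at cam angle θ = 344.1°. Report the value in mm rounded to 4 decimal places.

seg 1 [0°–64.1°] dwell: s stays 0.0000
seg 2 [64.1°–119°] cycloidal, h=8: full span → s += 8 → s = 8.0000
seg 3 [119°–176.8°] dwell: s stays 8.0000
seg 4 [176.8°–234.9°] cycloidal, h=13: full span → s += 13 → s = 21.0000
seg 5 [234.9°–312.2°] simple-harmonic, h=-6: full span → s += -6 → s = 15.0000
seg 6 [312.2°–360°] uniform, h=13: θ=344.1° here. β=31.9, B=47.8. 13·31.9/47.8 = 8.6757 → s = 23.6757

23.6757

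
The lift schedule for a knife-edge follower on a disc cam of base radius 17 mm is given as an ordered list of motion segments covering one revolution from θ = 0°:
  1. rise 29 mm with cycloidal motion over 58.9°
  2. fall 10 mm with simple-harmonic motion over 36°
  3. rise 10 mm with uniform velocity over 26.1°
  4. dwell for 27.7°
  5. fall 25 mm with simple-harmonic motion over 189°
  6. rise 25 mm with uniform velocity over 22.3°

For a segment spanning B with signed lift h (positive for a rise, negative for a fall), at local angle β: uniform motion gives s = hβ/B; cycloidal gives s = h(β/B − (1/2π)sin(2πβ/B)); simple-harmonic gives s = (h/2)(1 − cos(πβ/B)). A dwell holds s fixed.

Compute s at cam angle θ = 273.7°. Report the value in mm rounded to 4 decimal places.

seg 1 [0°–58.9°] cycloidal, h=29: full span → s += 29 → s = 29.0000
seg 2 [58.9°–94.9°] simple-harmonic, h=-10: full span → s += -10 → s = 19.0000
seg 3 [94.9°–121°] uniform, h=10: full span → s += 10 → s = 29.0000
seg 4 [121°–148.7°] dwell: s stays 29.0000
seg 5 [148.7°–337.7°] simple-harmonic, h=-25: θ=273.7° here. β=125, B=189. -25/2·(1 − cos(π·0.6614)) = -18.5692 → s = 10.4308

10.4308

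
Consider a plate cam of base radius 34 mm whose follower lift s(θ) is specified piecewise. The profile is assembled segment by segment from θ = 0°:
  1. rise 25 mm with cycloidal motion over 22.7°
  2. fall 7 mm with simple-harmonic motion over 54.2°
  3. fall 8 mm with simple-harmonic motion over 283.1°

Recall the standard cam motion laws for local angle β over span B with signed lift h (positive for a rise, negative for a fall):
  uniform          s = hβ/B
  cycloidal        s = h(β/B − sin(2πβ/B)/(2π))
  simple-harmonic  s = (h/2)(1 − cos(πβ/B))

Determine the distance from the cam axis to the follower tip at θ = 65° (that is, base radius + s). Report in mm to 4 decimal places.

seg 1 [0°–22.7°] cycloidal, h=25: full span → s += 25 → s = 25.0000
seg 2 [22.7°–76.9°] simple-harmonic, h=-7: θ=65° here. β=42.3, B=54.2. -7/2·(1 − cos(π·0.7804)) = -6.1999 → s = 18.8001
radial distance = base radius + s = 34 + 18.8001 = 52.8001

52.8001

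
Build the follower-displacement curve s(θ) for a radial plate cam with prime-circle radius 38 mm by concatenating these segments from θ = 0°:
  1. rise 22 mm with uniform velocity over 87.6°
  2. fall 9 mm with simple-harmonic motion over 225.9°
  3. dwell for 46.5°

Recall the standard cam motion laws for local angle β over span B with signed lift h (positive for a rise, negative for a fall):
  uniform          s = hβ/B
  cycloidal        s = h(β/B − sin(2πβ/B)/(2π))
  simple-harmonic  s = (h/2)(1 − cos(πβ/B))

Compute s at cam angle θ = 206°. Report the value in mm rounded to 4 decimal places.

seg 1 [0°–87.6°] uniform, h=22: full span → s += 22 → s = 22.0000
seg 2 [87.6°–313.5°] simple-harmonic, h=-9: θ=206° here. β=118.4, B=225.9. -9/2·(1 − cos(π·0.5241)) = -4.8407 → s = 17.1593

17.1593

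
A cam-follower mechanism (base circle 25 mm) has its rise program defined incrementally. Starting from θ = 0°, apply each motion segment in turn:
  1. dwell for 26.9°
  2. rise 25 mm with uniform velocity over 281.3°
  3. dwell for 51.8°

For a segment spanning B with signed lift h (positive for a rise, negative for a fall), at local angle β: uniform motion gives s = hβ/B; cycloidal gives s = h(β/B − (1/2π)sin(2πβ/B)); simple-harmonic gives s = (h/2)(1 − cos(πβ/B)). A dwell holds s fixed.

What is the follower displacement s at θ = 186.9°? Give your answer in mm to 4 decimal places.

seg 1 [0°–26.9°] dwell: s stays 0.0000
seg 2 [26.9°–308.2°] uniform, h=25: θ=186.9° here. β=160, B=281.3. 25·160/281.3 = 14.2197 → s = 14.2197

14.2197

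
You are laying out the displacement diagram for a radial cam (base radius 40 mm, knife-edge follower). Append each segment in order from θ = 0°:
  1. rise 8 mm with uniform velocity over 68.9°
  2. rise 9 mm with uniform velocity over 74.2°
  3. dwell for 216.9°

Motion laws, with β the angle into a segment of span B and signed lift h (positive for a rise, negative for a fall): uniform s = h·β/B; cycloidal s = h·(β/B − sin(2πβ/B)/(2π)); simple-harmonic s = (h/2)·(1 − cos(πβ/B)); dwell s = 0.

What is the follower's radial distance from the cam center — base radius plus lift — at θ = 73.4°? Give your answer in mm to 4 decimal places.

seg 1 [0°–68.9°] uniform, h=8: full span → s += 8 → s = 8.0000
seg 2 [68.9°–143.1°] uniform, h=9: θ=73.4° here. β=4.5, B=74.2. 9·4.5/74.2 = 0.5458 → s = 8.5458
radial distance = base radius + s = 40 + 8.5458 = 48.5458

48.5458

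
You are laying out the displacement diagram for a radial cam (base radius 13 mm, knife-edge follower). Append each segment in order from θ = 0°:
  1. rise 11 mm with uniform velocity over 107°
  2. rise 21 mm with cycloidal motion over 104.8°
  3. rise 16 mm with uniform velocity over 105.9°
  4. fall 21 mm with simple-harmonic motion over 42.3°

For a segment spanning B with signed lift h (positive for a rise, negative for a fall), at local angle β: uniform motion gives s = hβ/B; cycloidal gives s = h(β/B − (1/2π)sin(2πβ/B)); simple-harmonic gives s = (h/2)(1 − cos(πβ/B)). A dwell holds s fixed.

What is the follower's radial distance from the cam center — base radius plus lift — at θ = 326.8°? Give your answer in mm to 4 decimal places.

seg 1 [0°–107°] uniform, h=11: full span → s += 11 → s = 11.0000
seg 2 [107°–211.8°] cycloidal, h=21: full span → s += 21 → s = 32.0000
seg 3 [211.8°–317.7°] uniform, h=16: full span → s += 16 → s = 48.0000
seg 4 [317.7°–360°] simple-harmonic, h=-21: θ=326.8° here. β=9.1, B=42.3. -21/2·(1 − cos(π·0.2151)) = -2.3082 → s = 45.6918
radial distance = base radius + s = 13 + 45.6918 = 58.6918

58.6918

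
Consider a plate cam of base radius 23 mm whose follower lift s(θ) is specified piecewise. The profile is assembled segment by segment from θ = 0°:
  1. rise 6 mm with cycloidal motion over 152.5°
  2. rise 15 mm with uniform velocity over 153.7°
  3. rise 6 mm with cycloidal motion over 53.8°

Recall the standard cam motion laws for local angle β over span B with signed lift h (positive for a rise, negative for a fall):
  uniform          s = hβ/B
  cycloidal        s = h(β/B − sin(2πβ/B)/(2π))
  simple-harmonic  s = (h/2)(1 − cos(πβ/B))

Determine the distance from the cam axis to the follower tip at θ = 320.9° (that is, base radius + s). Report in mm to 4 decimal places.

seg 1 [0°–152.5°] cycloidal, h=6: full span → s += 6 → s = 6.0000
seg 2 [152.5°–306.2°] uniform, h=15: full span → s += 15 → s = 21.0000
seg 3 [306.2°–360°] cycloidal, h=6: θ=320.9° here. β=14.7, B=53.8. 6·(0.2732 − sin(2π·0.2732)/(2π)) = 0.6946 → s = 21.6946
radial distance = base radius + s = 23 + 21.6946 = 44.6946

44.6946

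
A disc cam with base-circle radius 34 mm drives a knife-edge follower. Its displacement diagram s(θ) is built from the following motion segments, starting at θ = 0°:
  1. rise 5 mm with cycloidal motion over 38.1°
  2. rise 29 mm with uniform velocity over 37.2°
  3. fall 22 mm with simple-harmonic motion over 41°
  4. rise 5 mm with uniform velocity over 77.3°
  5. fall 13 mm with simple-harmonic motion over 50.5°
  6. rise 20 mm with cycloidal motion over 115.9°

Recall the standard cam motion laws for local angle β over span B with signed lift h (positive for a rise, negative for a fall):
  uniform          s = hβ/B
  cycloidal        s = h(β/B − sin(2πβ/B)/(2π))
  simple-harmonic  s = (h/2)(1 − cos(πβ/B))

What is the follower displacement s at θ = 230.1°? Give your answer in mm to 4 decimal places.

seg 1 [0°–38.1°] cycloidal, h=5: full span → s += 5 → s = 5.0000
seg 2 [38.1°–75.3°] uniform, h=29: full span → s += 29 → s = 34.0000
seg 3 [75.3°–116.3°] simple-harmonic, h=-22: full span → s += -22 → s = 12.0000
seg 4 [116.3°–193.6°] uniform, h=5: full span → s += 5 → s = 17.0000
seg 5 [193.6°–244.1°] simple-harmonic, h=-13: θ=230.1° here. β=36.5, B=50.5. -13/2·(1 − cos(π·0.7228)) = -10.6867 → s = 6.3133

6.3133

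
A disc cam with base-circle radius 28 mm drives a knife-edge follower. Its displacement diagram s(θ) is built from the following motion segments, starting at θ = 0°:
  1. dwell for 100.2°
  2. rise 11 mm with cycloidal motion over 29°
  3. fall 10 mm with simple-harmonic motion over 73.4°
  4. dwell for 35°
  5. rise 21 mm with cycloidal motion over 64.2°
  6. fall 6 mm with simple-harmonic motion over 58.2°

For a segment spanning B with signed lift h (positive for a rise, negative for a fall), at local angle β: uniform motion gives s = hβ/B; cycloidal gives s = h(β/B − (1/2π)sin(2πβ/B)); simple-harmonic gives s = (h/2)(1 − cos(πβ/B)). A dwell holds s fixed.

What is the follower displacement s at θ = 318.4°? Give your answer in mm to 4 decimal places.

seg 1 [0°–100.2°] dwell: s stays 0.0000
seg 2 [100.2°–129.2°] cycloidal, h=11: full span → s += 11 → s = 11.0000
seg 3 [129.2°–202.6°] simple-harmonic, h=-10: full span → s += -10 → s = 1.0000
seg 4 [202.6°–237.6°] dwell: s stays 1.0000
seg 5 [237.6°–301.8°] cycloidal, h=21: full span → s += 21 → s = 22.0000
seg 6 [301.8°–360°] simple-harmonic, h=-6: θ=318.4° here. β=16.6, B=58.2. -6/2·(1 − cos(π·0.2852)) = -1.1259 → s = 20.8741

20.8741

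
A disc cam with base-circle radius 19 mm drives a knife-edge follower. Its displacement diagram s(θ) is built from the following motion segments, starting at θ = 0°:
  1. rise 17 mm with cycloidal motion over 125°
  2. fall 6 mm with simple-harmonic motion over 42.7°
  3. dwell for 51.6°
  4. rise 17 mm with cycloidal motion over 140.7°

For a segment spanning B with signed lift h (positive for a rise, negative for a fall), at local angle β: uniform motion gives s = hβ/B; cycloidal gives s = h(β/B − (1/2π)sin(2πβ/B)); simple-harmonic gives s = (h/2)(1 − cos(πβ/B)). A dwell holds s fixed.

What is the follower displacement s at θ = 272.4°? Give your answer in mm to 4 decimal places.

seg 1 [0°–125°] cycloidal, h=17: full span → s += 17 → s = 17.0000
seg 2 [125°–167.7°] simple-harmonic, h=-6: full span → s += -6 → s = 11.0000
seg 3 [167.7°–219.3°] dwell: s stays 11.0000
seg 4 [219.3°–360°] cycloidal, h=17: θ=272.4° here. β=53.1, B=140.7. 17·(0.3774 − sin(2π·0.3774)/(2π)) = 4.5317 → s = 15.5317

15.5317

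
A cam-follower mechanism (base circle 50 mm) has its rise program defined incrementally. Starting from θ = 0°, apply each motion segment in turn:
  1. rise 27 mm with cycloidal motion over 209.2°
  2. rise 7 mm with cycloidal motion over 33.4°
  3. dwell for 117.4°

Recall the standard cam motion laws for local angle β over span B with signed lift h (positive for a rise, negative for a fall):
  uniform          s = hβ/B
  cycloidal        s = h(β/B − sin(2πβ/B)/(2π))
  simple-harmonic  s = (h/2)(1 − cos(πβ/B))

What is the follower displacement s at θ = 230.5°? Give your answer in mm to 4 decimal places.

seg 1 [0°–209.2°] cycloidal, h=27: full span → s += 27 → s = 27.0000
seg 2 [209.2°–242.6°] cycloidal, h=7: θ=230.5° here. β=21.3, B=33.4. 7·(0.6377 − sin(2π·0.6377)/(2π)) = 5.3122 → s = 32.3122

32.3122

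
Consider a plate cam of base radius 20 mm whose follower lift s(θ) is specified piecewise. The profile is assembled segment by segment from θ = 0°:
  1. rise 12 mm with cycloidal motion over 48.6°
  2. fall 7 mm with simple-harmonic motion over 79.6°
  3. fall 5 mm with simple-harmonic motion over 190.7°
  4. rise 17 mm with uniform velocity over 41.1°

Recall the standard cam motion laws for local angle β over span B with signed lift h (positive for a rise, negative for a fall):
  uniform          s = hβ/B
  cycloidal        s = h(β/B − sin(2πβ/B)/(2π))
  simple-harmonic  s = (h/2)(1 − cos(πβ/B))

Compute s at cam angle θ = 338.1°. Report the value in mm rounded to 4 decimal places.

seg 1 [0°–48.6°] cycloidal, h=12: full span → s += 12 → s = 12.0000
seg 2 [48.6°–128.2°] simple-harmonic, h=-7: full span → s += -7 → s = 5.0000
seg 3 [128.2°–318.9°] simple-harmonic, h=-5: full span → s += -5 → s = 0.0000
seg 4 [318.9°–360°] uniform, h=17: θ=338.1° here. β=19.2, B=41.1. 17·19.2/41.1 = 7.9416 → s = 7.9416

7.9416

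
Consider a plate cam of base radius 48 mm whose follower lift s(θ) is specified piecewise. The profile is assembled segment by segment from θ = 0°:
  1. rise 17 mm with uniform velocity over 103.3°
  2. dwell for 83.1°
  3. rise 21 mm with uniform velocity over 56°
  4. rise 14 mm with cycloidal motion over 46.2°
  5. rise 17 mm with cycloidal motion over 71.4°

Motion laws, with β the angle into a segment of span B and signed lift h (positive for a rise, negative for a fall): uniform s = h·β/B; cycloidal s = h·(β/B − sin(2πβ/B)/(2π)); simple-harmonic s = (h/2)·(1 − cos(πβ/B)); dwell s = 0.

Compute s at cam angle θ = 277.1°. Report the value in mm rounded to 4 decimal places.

seg 1 [0°–103.3°] uniform, h=17: full span → s += 17 → s = 17.0000
seg 2 [103.3°–186.4°] dwell: s stays 17.0000
seg 3 [186.4°–242.4°] uniform, h=21: full span → s += 21 → s = 38.0000
seg 4 [242.4°–288.6°] cycloidal, h=14: θ=277.1° here. β=34.7, B=46.2. 14·(0.7511 − sin(2π·0.7511)/(2π)) = 12.7433 → s = 50.7433

50.7433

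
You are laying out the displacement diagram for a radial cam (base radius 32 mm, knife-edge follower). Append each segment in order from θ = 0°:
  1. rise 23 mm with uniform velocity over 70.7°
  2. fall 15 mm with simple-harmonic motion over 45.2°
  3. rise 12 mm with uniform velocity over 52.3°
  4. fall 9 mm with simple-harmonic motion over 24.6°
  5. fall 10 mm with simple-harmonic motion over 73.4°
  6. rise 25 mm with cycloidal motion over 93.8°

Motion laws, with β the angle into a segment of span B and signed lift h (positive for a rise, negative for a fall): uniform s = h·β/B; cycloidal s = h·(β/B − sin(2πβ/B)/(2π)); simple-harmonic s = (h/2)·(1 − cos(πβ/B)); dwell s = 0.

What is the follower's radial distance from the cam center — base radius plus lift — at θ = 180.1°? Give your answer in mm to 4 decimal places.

seg 1 [0°–70.7°] uniform, h=23: full span → s += 23 → s = 23.0000
seg 2 [70.7°–115.9°] simple-harmonic, h=-15: full span → s += -15 → s = 8.0000
seg 3 [115.9°–168.2°] uniform, h=12: full span → s += 12 → s = 20.0000
seg 4 [168.2°–192.8°] simple-harmonic, h=-9: θ=180.1° here. β=11.9, B=24.6. -9/2·(1 − cos(π·0.4837)) = -4.2702 → s = 15.7298
radial distance = base radius + s = 32 + 15.7298 = 47.7298

47.7298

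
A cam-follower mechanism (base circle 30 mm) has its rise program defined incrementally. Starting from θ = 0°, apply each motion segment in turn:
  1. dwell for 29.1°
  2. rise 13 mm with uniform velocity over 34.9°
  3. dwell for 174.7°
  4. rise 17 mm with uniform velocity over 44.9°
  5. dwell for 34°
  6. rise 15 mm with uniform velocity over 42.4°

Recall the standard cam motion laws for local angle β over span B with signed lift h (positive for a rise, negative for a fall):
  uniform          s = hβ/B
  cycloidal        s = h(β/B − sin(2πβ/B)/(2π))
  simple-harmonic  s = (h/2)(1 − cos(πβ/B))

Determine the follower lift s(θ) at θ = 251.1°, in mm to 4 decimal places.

seg 1 [0°–29.1°] dwell: s stays 0.0000
seg 2 [29.1°–64°] uniform, h=13: full span → s += 13 → s = 13.0000
seg 3 [64°–238.7°] dwell: s stays 13.0000
seg 4 [238.7°–283.6°] uniform, h=17: θ=251.1° here. β=12.4, B=44.9. 17·12.4/44.9 = 4.6949 → s = 17.6949

17.6949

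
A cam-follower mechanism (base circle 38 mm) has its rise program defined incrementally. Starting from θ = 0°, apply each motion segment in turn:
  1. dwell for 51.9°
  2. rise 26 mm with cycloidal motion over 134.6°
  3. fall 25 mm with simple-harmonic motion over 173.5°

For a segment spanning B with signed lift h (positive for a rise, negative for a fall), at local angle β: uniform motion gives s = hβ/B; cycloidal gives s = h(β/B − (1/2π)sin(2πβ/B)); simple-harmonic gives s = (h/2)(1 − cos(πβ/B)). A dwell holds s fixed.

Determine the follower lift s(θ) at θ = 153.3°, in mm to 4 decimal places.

seg 1 [0°–51.9°] dwell: s stays 0.0000
seg 2 [51.9°–186.5°] cycloidal, h=26: θ=153.3° here. β=101.4, B=134.6. 26·(0.7533 − sin(2π·0.7533)/(2π)) = 23.7240 → s = 23.7240

23.7240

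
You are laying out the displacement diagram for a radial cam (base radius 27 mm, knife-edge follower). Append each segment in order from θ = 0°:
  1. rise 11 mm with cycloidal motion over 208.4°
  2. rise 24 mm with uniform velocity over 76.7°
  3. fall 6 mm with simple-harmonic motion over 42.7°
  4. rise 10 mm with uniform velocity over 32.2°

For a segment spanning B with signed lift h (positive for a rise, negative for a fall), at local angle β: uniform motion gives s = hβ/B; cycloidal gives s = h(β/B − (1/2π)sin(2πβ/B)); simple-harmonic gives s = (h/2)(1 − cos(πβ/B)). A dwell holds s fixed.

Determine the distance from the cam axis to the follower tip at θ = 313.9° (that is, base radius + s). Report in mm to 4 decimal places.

seg 1 [0°–208.4°] cycloidal, h=11: full span → s += 11 → s = 11.0000
seg 2 [208.4°–285.1°] uniform, h=24: full span → s += 24 → s = 35.0000
seg 3 [285.1°–327.8°] simple-harmonic, h=-6: θ=313.9° here. β=28.8, B=42.7. -6/2·(1 − cos(π·0.6745)) = -4.5633 → s = 30.4367
radial distance = base radius + s = 27 + 30.4367 = 57.4367

57.4367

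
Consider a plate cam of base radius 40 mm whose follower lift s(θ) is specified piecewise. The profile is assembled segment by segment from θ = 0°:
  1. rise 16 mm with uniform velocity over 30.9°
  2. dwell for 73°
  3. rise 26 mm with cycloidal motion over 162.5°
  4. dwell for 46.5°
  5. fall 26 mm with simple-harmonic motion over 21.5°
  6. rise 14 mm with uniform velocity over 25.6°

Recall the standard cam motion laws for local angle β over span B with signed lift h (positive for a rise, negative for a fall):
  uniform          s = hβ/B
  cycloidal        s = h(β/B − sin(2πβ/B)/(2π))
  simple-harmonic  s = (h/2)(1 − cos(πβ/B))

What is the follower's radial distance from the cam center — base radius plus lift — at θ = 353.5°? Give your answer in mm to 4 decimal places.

seg 1 [0°–30.9°] uniform, h=16: full span → s += 16 → s = 16.0000
seg 2 [30.9°–103.9°] dwell: s stays 16.0000
seg 3 [103.9°–266.4°] cycloidal, h=26: full span → s += 26 → s = 42.0000
seg 4 [266.4°–312.9°] dwell: s stays 42.0000
seg 5 [312.9°–334.4°] simple-harmonic, h=-26: full span → s += -26 → s = 16.0000
seg 6 [334.4°–360°] uniform, h=14: θ=353.5° here. β=19.1, B=25.6. 14·19.1/25.6 = 10.4453 → s = 26.4453
radial distance = base radius + s = 40 + 26.4453 = 66.4453

66.4453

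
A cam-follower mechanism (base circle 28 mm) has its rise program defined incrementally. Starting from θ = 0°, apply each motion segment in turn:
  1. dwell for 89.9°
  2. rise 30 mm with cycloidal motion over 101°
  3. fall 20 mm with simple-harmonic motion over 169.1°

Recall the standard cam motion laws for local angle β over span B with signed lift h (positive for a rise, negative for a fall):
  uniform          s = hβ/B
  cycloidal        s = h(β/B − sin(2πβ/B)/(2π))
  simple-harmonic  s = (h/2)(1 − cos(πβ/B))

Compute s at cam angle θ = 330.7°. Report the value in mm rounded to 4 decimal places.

seg 1 [0°–89.9°] dwell: s stays 0.0000
seg 2 [89.9°–190.9°] cycloidal, h=30: full span → s += 30 → s = 30.0000
seg 3 [190.9°–360°] simple-harmonic, h=-20: θ=330.7° here. β=139.8, B=169.1. -20/2·(1 − cos(π·0.8267)) = -18.5547 → s = 11.4453

11.4453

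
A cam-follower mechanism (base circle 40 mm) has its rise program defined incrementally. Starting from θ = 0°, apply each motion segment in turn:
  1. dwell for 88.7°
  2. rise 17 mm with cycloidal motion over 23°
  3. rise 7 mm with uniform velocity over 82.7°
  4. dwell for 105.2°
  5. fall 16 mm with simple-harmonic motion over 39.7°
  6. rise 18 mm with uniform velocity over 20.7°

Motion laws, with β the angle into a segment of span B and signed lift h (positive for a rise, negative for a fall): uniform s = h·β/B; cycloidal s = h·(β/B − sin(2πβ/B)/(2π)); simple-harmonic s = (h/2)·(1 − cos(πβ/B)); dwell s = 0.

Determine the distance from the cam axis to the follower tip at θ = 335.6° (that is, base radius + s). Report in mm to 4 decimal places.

seg 1 [0°–88.7°] dwell: s stays 0.0000
seg 2 [88.7°–111.7°] cycloidal, h=17: full span → s += 17 → s = 17.0000
seg 3 [111.7°–194.4°] uniform, h=7: full span → s += 7 → s = 24.0000
seg 4 [194.4°–299.6°] dwell: s stays 24.0000
seg 5 [299.6°–339.3°] simple-harmonic, h=-16: θ=335.6° here. β=36, B=39.7. -16/2·(1 − cos(π·0.9068)) = -15.6595 → s = 8.3405
radial distance = base radius + s = 40 + 8.3405 = 48.3405

48.3405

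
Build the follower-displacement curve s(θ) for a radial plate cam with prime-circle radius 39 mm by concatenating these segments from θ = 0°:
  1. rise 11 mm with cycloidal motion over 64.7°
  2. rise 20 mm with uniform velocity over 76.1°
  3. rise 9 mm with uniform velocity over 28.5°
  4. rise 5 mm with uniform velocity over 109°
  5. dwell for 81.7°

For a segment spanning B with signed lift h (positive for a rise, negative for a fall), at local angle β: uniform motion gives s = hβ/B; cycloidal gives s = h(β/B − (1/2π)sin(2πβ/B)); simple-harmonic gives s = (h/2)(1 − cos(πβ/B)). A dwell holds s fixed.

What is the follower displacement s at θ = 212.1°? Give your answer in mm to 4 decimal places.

seg 1 [0°–64.7°] cycloidal, h=11: full span → s += 11 → s = 11.0000
seg 2 [64.7°–140.8°] uniform, h=20: full span → s += 20 → s = 31.0000
seg 3 [140.8°–169.3°] uniform, h=9: full span → s += 9 → s = 40.0000
seg 4 [169.3°–278.3°] uniform, h=5: θ=212.1° here. β=42.8, B=109. 5·42.8/109 = 1.9633 → s = 41.9633

41.9633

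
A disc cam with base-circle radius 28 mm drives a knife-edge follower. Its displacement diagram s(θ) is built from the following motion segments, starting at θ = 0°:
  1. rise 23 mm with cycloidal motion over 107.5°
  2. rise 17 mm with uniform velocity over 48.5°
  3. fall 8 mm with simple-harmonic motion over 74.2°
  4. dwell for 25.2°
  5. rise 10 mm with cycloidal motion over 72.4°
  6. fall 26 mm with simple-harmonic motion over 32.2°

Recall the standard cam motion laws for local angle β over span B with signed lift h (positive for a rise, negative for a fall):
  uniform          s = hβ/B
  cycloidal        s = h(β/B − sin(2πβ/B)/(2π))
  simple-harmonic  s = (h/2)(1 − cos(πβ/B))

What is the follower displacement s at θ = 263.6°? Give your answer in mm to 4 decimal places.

seg 1 [0°–107.5°] cycloidal, h=23: full span → s += 23 → s = 23.0000
seg 2 [107.5°–156°] uniform, h=17: full span → s += 17 → s = 40.0000
seg 3 [156°–230.2°] simple-harmonic, h=-8: full span → s += -8 → s = 32.0000
seg 4 [230.2°–255.4°] dwell: s stays 32.0000
seg 5 [255.4°–327.8°] cycloidal, h=10: θ=263.6° here. β=8.2, B=72.4. 10·(0.1133 − sin(2π·0.1133)/(2π)) = 0.0932 → s = 32.0932

32.0932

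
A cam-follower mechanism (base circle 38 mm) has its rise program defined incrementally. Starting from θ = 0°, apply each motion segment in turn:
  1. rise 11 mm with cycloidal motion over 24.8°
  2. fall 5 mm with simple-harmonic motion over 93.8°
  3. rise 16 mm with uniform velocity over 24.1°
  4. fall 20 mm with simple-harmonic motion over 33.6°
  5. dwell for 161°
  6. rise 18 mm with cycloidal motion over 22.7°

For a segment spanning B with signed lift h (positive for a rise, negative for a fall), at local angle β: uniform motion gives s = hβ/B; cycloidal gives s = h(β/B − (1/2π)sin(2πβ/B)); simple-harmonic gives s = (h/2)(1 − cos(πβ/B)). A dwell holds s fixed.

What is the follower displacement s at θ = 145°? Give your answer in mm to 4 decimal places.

seg 1 [0°–24.8°] cycloidal, h=11: full span → s += 11 → s = 11.0000
seg 2 [24.8°–118.6°] simple-harmonic, h=-5: full span → s += -5 → s = 6.0000
seg 3 [118.6°–142.7°] uniform, h=16: full span → s += 16 → s = 22.0000
seg 4 [142.7°–176.3°] simple-harmonic, h=-20: θ=145° here. β=2.3, B=33.6. -20/2·(1 − cos(π·0.0685)) = -0.2303 → s = 21.7697

21.7697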